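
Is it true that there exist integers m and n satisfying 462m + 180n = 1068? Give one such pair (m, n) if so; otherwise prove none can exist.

Since gcd(462, 180) = 6 and 1068 = 6·178, Bézout's identity guarantees a solution.
Dividing through by 6 reduces the equation to 77m + 30n = 178.
Run the Euclidean algorithm on 77 and 30: 77 = 2·30 + 17, 30 = 1·17 + 13, 17 = 1·13 + 4, 13 = 3·4 + 1, 4 = 4·1 + 0.
Back-substituting, 1 = 13 − 3·4 = 13 − 3·(17 − 1·13) = −3·17 + 4·13 = −3·17 + 4·(30 − 1·17) = 4·30 − 7·17 = 4·30 − 7·(77 − 2·30) = −7·77 + 18·30; that is, 77·(-7) + 30·18 = 1.
Multiplying through by 178: m = (-7)·178 = -1246, n = 18·178 = 3204 is a solution.
Shifting by a multiple of (30, −77) keeps it a solution: m = -1246 + 42·30 = 14, n = 3204 − 42·77 = -30.
Check: 462·14 + 180·(-30) = 6468 − 5400 = 1068. ✓

m = 14, n = -30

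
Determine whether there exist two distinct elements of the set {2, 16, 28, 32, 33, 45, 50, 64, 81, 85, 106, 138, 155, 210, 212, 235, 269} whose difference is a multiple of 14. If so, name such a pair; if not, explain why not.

Both 2 and 16 leave remainder 2 on division by 14; their difference 14 = 1·14 is a multiple of 14.

2 and 16 are such a pair.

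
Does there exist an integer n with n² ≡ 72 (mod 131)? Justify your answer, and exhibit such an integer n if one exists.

No such integer exists.

Apply Euler's criterion with the prime 131: 72 is a quadratic residue iff 72^65 ≡ 1 (mod 131), and a non-residue iff it is ≡ −1.
Squaring successively (mod 131): 72^2 = 5184 ≡ 75; 72^4 ≡ 75² = 5625 ≡ 123; 72^8 ≡ 123² = 15129 ≡ 64; 72^16 ≡ 64² = 4096 ≡ 35; 72^32 ≡ 35² = 1225 ≡ 46; 72^64 ≡ 46² = 2116 ≡ 20.
Since 65 = 64 + 1, 72^65 ≡ 20 · 72; multiplying out mod 131: 20·72 = 1440 ≡ 130. Thus 72^65 ≡ 130 ≡ −1 (mod 131).
The value −1 means 72 is a non-residue modulo 131, so n² ≡ 72 (mod 131) is impossible.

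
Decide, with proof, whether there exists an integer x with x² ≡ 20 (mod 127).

No, no such integer exists.

127 is prime, so by Euler's criterion 20 is a square mod 127 iff 20^((127−1)/2) = 20^63 ≡ 1 (mod 127).
Repeated squaring mod 127: 20^2 = 400 ≡ 19; 20^4 ≡ 19² = 361 ≡ 107; 20^8 ≡ 107² = 11449 ≡ 19; 20^16 ≡ 19² = 361 ≡ 107; 20^32 ≡ 107² = 11449 ≡ 19.
Since 63 = 32 + 16 + 8 + 4 + 2 + 1, 20^63 ≡ 19 · 107 · 19 · 107 · 19 · 20; multiplying out mod 127: 19·107 = 2033 ≡ 1, then 1·19 = 19 ≡ 19, then 19·107 = 2033 ≡ 1, then 1·19 = 19 ≡ 19, then 19·20 = 380 ≡ 126. Thus 20^63 ≡ 126 ≡ −1 (mod 127).
By Euler's criterion 20 is a quadratic non-residue mod 127: no x satisfies x² ≡ 20 (mod 127).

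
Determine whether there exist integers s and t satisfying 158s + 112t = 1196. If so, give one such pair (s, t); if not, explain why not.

Since gcd(158, 112) = 2 and 1196 = 2·598, Bézout's identity guarantees a solution.
Dividing through by 2 reduces the equation to 79s + 56t = 598.
Run the Euclidean algorithm on 79 and 56: 79 = 1·56 + 23, 56 = 2·23 + 10, 23 = 2·10 + 3, 10 = 3·3 + 1, 3 = 3·1 + 0.
Working back up the chain: 1 = 10 − 3·3 = 10 − 3·(23 − 2·10) = −3·23 + 7·10 = −3·23 + 7·(56 − 2·23) = 7·56 − 17·23 = 7·56 − 17·(79 − 1·56) = −17·79 + 24·56. So 79·(-17) + 56·24 = 1.
Times 598: 79·(-10166) + 56·14352 = 598, so (-10166, 14352) solves it.
Shifting by a multiple of (56, −79) keeps it a solution: s = -10166 + 182·56 = 26, t = 14352 − 182·79 = -26.
Check: 158·26 + 112·(-26) = 4108 − 2912 = 1196. ✓

s = 26, t = -26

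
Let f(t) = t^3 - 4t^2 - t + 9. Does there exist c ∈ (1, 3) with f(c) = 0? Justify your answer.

Such a root exists.

f(1) = 5 and f(3) = -3, which have opposite signs.
f is continuous everywhere (it is a polynomial), in particular on [1, 3].
By the Intermediate Value Theorem, f takes the value 0 somewhere in the open interval.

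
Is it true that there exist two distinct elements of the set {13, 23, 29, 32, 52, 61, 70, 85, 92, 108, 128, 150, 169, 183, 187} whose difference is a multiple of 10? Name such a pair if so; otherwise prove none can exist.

Reduce each element mod 10: 13↦3, 23↦3, 29↦9, 32↦2, 52↦2, 61↦1, 70↦0, 85↦5, 92↦2, 108↦8, 128↦8, 150↦0, 169↦9, 183↦3, 187↦7. The residue 3 repeats (at 13 and 23), and 23 − 13 = 10 = 1·10.

Yes: 13 and 23.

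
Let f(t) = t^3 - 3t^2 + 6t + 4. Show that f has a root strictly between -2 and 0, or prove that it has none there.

f(-2) = -28 and f(0) = 4, which have opposite signs.
f is continuous everywhere (it is a polynomial), in particular on [-2, 0].
By the Intermediate Value Theorem, f takes the value 0 somewhere in the open interval.

Yes, f has a root in the interval.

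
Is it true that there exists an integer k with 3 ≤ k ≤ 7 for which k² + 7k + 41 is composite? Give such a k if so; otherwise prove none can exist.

At k = 4: 4² + 7·4 + 41 = 85 = 5·17, which is composite.

k = 4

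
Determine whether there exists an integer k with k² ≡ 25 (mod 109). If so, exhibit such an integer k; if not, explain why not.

k = 5

Take k = 5. Then 5² = 25, and since 0 ≤ 25 < 109 this is already reduced: 5² ≡ 25 (mod 109).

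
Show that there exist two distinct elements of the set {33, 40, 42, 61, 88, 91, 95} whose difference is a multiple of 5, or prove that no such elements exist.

33 mod 5 = 3 and 88 mod 5 = 3, so 88 − 33 = 55 = 11·5.

33 and 88 are such a pair.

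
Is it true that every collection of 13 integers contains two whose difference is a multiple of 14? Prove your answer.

No; for instance {5, 6, 7, 8, 9, 10, 11, 12, 13, 14, 15, 16, 17} is a counterexample.

Consider the 13 integers 5, 6, …, 17. They lie in distinct residue classes modulo 14, since 13 ≤ 14.
The differences between them range over 1, …, 12, none of which is divisible by 14.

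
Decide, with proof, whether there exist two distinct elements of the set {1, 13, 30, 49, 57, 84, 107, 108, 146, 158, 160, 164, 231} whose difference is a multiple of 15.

There is no such pair.

Two integers differ by a multiple of 15 exactly when they have the same residue mod 15. The residues are 1↦1, 13↦13, 30↦0, 49↦4, 57↦12, 84↦9, 107↦2, 108↦3, 146↦11, 158↦8, 160↦10, 164↦14, 231↦6.
These 13 residues are pairwise different, hence no difference of two elements is divisible by 15.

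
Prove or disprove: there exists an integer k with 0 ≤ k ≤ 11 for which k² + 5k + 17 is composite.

At k = 8: 8² + 5·8 + 17 = 121 = 11·11, which is composite.

k = 8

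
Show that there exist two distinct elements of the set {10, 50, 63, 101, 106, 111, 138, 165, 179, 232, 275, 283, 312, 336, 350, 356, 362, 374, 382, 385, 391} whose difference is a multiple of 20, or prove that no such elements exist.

10 and 50 are such a pair.

Reduce each element mod 20: 10↦10, 50↦10, 63↦3, 101↦1, 106↦6, 111↦11, 138↦18, 165↦5, 179↦19, 232↦12, 275↦15, 283↦3, 312↦12, 336↦16, 350↦10, 356↦16, 362↦2, 374↦14, 382↦2, 385↦5, 391↦11. The residue 10 repeats (at 10 and 50), and 50 − 10 = 40 = 2·20.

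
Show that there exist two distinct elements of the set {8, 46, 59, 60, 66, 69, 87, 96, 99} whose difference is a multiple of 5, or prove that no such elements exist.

Yes: 46 and 66.

Both 46 and 66 leave remainder 1 on division by 5; their difference 20 = 4·5 is a multiple of 5.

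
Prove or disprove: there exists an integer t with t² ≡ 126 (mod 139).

No such integer exists.

Apply Euler's criterion with the prime 139: 126 is a quadratic residue iff 126^69 ≡ 1 (mod 139), and a non-residue iff it is ≡ −1.
Repeated squaring mod 139: 126^2 = 15876 ≡ 30; 126^4 ≡ 30² = 900 ≡ 66; 126^8 ≡ 66² = 4356 ≡ 47; 126^16 ≡ 47² = 2209 ≡ 124; 126^32 ≡ 124² = 15376 ≡ 86; 126^64 ≡ 86² = 7396 ≡ 29.
Since 69 = 64 + 4 + 1, 126^69 ≡ 29 · 66 · 126; multiplying out mod 139: 29·66 = 1914 ≡ 107, then 107·126 = 13482 ≡ 138. Thus 126^69 ≡ 138 ≡ −1 (mod 139).
By Euler's criterion 126 is a quadratic non-residue mod 139: no t satisfies t² ≡ 126 (mod 139).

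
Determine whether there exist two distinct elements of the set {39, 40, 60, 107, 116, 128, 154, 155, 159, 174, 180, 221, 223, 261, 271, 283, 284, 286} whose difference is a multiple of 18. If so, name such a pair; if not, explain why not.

No, no such pair exists.

Residues mod 18: 39↦3, 40↦4, 60↦6, 107↦17, 116↦8, 128↦2, 154↦10, 155↦11, 159↦15, 174↦12, 180↦0, 221↦5, 223↦7, 261↦9, 271↦1, 283↦13, 284↦14, 286↦16.
All 18 residues are distinct, so no two elements differ by a multiple of 18.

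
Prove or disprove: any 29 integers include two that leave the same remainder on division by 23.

Partition the integers by their residue mod 23; there are 23 classes.
With 29 integers and only 23 classes, the pigeonhole principle forces two of them, say a and b, into the same class.
So a and b have equal remainders mod 23, which is exactly what was to be shown.

Yes, this is always true.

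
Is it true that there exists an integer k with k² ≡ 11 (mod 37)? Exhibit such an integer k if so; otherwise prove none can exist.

Take k = 23. Then 23² = 529 = 14·37 + 11, so 23² ≡ 11 (mod 37).

k = 23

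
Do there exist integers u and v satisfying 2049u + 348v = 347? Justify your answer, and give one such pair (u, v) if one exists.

No such integers exist.

Any value of 2049u + 348v is a multiple of gcd(2049, 348) = 3.
But 347 is not a multiple of 3 (it leaves remainder 2).
Therefore 2049u + 348v = 347 has no solution in integers.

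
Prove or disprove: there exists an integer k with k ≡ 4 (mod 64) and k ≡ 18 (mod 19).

k = 132

The moduli 64 and 19 are coprime, so by the Chinese Remainder Theorem a unique solution modulo 1216 exists.
Write k = 4 + 64t and require 4 + 64t ≡ 18 (mod 19), i.e. 64t ≡ 14 (mod 19).
64 ≡ 7 (mod 19), so this reads 7t ≡ 14 (mod 19). Since 7·11 = 77 = 4·19 + 1, the inverse of 7 mod 19 is 11.
Therefore t ≡ 11·14 = 154 ≡ 2 (mod 19).
Taking t = 2 gives k = 4 + 64·2 = 132.
Indeed 132 ≡ 4 (mod 64) and 132 ≡ 18 (mod 19).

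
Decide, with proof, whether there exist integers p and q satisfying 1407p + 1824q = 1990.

No, no such integers exist.

gcd(1407, 1824) = 3, so every integer of the form 1407p + 1824q is a multiple of 3.
But 1990 = 3·663 + 1, so 3 ∤ 1990.
Therefore 1407p + 1824q = 1990 has no solution in integers.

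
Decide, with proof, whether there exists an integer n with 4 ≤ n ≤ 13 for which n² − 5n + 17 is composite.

n = 13

At n = 13: 13² − 5·13 + 17 = 121 = 11·11, which is composite.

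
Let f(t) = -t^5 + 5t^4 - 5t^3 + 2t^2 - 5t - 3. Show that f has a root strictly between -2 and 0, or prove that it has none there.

Yes, f has a root in the interval.

f(-2) = 167 and f(0) = -3, which have opposite signs.
f is continuous everywhere (it is a polynomial), in particular on [-2, 0].
By the Intermediate Value Theorem, f takes the value 0 somewhere in the open interval.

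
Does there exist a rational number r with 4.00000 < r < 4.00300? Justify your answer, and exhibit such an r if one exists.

r = 1337/334

Multiplying by 334: 334·4.00000 = 1336.00000 and 334·4.00300 = 1337.00200, so the integer 1337 lies strictly between them.
Dividing back, 4.00000 < 1337/334 < 4.00300, and 1337/334 is rational.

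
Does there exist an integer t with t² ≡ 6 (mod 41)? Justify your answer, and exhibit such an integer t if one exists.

41 is prime, so by Euler's criterion 6 is a square mod 41 iff 6^((41−1)/2) = 6^20 ≡ 1 (mod 41).
Repeated squaring mod 41: 6^2 = 36 ≡ 36; 6^4 ≡ 36² = 1296 ≡ 25; 6^8 ≡ 25² = 625 ≡ 10; 6^16 ≡ 10² = 100 ≡ 18.
Since 20 = 16 + 4, 6^20 ≡ 18 · 25; multiplying out mod 41: 18·25 = 450 ≡ 40. Thus 6^20 ≡ 40 ≡ −1 (mod 41).
By Euler's criterion 6 is a quadratic non-residue mod 41: no t satisfies t² ≡ 6 (mod 41).

There is no such integer.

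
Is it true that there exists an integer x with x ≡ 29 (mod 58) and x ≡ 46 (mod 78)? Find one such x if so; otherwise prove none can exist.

There is no such integer.

gcd(58, 78) = 2. If x ≡ 29 (mod 58) and x ≡ 46 (mod 78), then x ≡ 29 (mod 2) and x ≡ 46 (mod 2).
However 29 ≡ 1 and 46 ≡ 0 (mod 2), and 1 ≠ 0.
Therefore no such x exists.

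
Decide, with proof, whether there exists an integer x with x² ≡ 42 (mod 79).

Take x = 11. Then 11² = 121 = 1·79 + 42, so 11² ≡ 42 (mod 79).

x = 11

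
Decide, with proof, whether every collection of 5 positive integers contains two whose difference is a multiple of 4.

Partition the integers by their residue mod 4; there are 4 classes.
With 5 integers and only 4 classes, the pigeonhole principle forces two of them, say a and b, into the same class.
Their difference a − b is then a multiple of 4.

True.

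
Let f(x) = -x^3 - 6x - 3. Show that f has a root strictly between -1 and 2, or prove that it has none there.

f(-1) = 4 and f(2) = -23, which have opposite signs.
f is continuous everywhere (it is a polynomial), in particular on [-1, 2].
By the Intermediate Value Theorem f must vanish at some point of (-1, 2).

Yes, f has a root in the interval.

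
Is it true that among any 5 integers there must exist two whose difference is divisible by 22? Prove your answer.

No, the set {84, 85, 86, 87, 88} is a counterexample.

Try 5 consecutive integers, 84, 85, …, 88. Their remainders mod 22 are 18, 19, 20, 21, 0 — pairwise different, as any 5 ≤ 22 consecutive integers have distinct residues.
No two share a residue, so no pair has difference divisible by 22; the claim fails for this set.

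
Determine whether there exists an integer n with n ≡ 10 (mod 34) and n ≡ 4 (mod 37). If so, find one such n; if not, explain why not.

n = 78

The moduli 34 and 37 are coprime, so by the Chinese Remainder Theorem a unique solution modulo 1258 exists.
Write n = 10 + 34t and require 10 + 34t ≡ 4 (mod 37), i.e. 34t ≡ 31 (mod 37).
Invert 34 mod 37 by the Euclidean algorithm: 37 = 1·34 + 3, 34 = 11·3 + 1, 3 = 3·1 + 0; back-substituting, 1 = 34 − 11·3 = 34 − 11·(37 − 1·34) = −11·37 + 12·34. Hence 34·12 ≡ 1, so 34⁻¹ ≡ 12 (mod 37).
Multiplying by 12: t ≡ 12·31 = 372 ≡ 2 (mod 37).
Taking t = 2 gives n = 10 + 34·2 = 78.
Check: 78 mod 34 = 10, 78 mod 37 = 4. ✓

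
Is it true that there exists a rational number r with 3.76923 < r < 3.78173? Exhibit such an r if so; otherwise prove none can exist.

Scale by 9: the interval becomes (33.92307, 34.03557), which contains the integer 34.
Dividing back, 3.76923 < 34/9 < 3.78173, and 34/9 is rational.

r = 34/9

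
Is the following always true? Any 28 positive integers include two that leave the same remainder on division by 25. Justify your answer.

There are exactly 25 possible remainders on division by 25.
Since 28 > 25, two of the 28 integers must share a residue class by the pigeonhole principle; call them a and b.
So a and b have equal remainders mod 25, which is exactly what was to be shown.

Yes, this is always true.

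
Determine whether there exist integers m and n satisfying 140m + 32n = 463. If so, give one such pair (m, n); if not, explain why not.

No, no such integers exist.

Any value of 140m + 32n is a multiple of gcd(140, 32) = 4.
However 463 leaves remainder 3 on division by 4.
So the equation is unsolvable over ℤ.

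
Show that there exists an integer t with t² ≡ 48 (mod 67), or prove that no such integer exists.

67 is prime, so by Euler's criterion 48 is a square mod 67 iff 48^((67−1)/2) = 48^33 ≡ 1 (mod 67).
Squaring successively (mod 67): 48^2 = 2304 ≡ 26; 48^4 ≡ 26² = 676 ≡ 6; 48^8 ≡ 6² = 36 ≡ 36; 48^16 ≡ 36² = 1296 ≡ 23; 48^32 ≡ 23² = 529 ≡ 60.
Since 33 = 32 + 1, 48^33 ≡ 60 · 48; multiplying out mod 67: 60·48 = 2880 ≡ 66. Thus 48^33 ≡ 66 ≡ −1 (mod 67).
The value −1 means 48 is a non-residue modulo 67, so t² ≡ 48 (mod 67) is impossible.

There is no such integer.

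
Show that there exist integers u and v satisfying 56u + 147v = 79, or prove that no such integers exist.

No such integers exist.

Both 56 and 147 are divisible by gcd(56, 147) = 7, hence so is any combination 56u + 147v.
However 79 leaves remainder 2 on division by 7.
So the equation is unsolvable over ℤ.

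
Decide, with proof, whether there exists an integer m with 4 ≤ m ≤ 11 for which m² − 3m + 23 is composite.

m = 9

At m = 9: 9² − 3·9 + 23 = 77 = 7·11, which is composite.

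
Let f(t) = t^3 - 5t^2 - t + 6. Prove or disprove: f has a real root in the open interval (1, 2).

f(1) = 1 and f(2) = -8, which have opposite signs.
As a polynomial, f is continuous on every closed interval.
By the Intermediate Value Theorem f must vanish at some point of (1, 2).

Such a root exists.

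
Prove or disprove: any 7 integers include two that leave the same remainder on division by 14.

No, the set {68, 69, 70, 71, 72, 73, 74} is a counterexample.

Take the 7 consecutive integers 68, 69, …, 74: their residues mod 14 are all distinct because 7 ≤ 14.
So no two of them leave the same remainder on division by 14; the claim fails for this set.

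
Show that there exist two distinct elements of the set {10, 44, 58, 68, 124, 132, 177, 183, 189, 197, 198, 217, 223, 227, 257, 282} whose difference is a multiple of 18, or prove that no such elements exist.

Two integers differ by a multiple of 18 exactly when they have the same residue mod 18. The residues are 10↦10, 44↦8, 58↦4, 68↦14, 124↦16, 132↦6, 177↦15, 183↦3, 189↦9, 197↦17, 198↦0, 217↦1, 223↦7, 227↦11, 257↦5, 282↦12.
All 16 residues are distinct, so no two elements differ by a multiple of 18.

No such pair exists.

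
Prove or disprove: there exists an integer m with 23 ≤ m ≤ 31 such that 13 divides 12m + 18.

Try m = 31: 12·31 + 18 = 390 = 30·13, which is divisible by 13.

m = 31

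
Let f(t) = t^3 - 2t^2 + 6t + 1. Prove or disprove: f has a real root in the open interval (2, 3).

No such root exists.

Evaluate at the endpoints: f(2) = 13, f(3) = 28 — same sign (positive).
The derivative f'(t) = 3t^2 - 4t + 6 is a quadratic with discriminant (-4)² − 4·3·6 = -56 < 0; it never vanishes, so it is always positive (sign of the leading coefficient).
Hence f is strictly increasing on ℝ, and in particular on [2, 3]. A strictly monotone function with same-sign endpoint values stays positive on the whole interval, so f has no zero in (2, 3).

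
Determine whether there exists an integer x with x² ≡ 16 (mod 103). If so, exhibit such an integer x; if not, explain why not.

x = 4

Take x = 4. Then 4² = 16, and since 0 ≤ 16 < 103 this is already reduced: 4² ≡ 16 (mod 103).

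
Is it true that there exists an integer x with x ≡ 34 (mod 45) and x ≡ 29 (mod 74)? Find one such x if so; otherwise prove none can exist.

gcd(45, 74) = 1, so the Chinese Remainder Theorem guarantees exactly one residue class mod 3330 satisfying both.
Write x = 34 + 45t and require 34 + 45t ≡ 29 (mod 74), i.e. 45t ≡ 69 (mod 74).
Invert 45 mod 74 by the Euclidean algorithm: 74 = 1·45 + 29, 45 = 1·29 + 16, 29 = 1·16 + 13, 16 = 1·13 + 3, 13 = 4·3 + 1, 3 = 3·1 + 0; back-substituting, 1 = 13 − 4·3 = 13 − 4·(16 − 1·13) = −4·16 + 5·13 = −4·16 + 5·(29 − 1·16) = 5·29 − 9·16 = 5·29 − 9·(45 − 1·29) = −9·45 + 14·29 = −9·45 + 14·(74 − 1·45) = 14·74 − 23·45. Hence 45·(-23) ≡ 1, so 45⁻¹ ≡ -23 ≡ 51 (mod 74).
Therefore t ≡ 51·69 = 3519 ≡ 41 (mod 74).
Taking t = 41 gives x = 34 + 45·41 = 1879.
Check: 1879 mod 45 = 34, 1879 mod 74 = 29. ✓

x = 1879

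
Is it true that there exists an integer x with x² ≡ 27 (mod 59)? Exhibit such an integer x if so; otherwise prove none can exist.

Take x = 26. Then 26² = 676 = 11·59 + 27, so 26² ≡ 27 (mod 59).

x = 26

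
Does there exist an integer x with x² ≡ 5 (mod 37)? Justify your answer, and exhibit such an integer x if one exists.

Apply Euler's criterion with the prime 37: 5 is a quadratic residue iff 5^18 ≡ 1 (mod 37), and a non-residue iff it is ≡ −1.
Squaring successively (mod 37): 5^2 = 25 ≡ 25; 5^4 ≡ 25² = 625 ≡ 33; 5^8 ≡ 33² = 1089 ≡ 16; 5^16 ≡ 16² = 256 ≡ 34.
Since 18 = 16 + 2, 5^18 ≡ 34 · 25; multiplying out mod 37: 34·25 = 850 ≡ 36. Thus 5^18 ≡ 36 ≡ −1 (mod 37).
The value −1 means 5 is a non-residue modulo 37, so x² ≡ 5 (mod 37) is impossible.

No, no such integer exists.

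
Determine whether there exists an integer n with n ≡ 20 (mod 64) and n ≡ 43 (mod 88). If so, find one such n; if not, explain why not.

Both moduli are multiples of 8 = gcd(64, 88), so any solution would satisfy n ≡ 20 and n ≡ 43 modulo 8 simultaneously.
These are incompatible: 20 − 43 = -23 is not divisible by 8.
Therefore no such n exists.

No such integer exists.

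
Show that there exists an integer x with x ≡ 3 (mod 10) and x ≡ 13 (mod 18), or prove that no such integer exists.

gcd(10, 18) = 2. A simultaneous solution exists iff 3 ≡ 13 (mod 2); here 3 mod 2 = 1 = 13 mod 2, so it does.
Step through x = 3, 3 + 10, 3 + 2·10, …: the values 3, 13 reduce mod 18 to 3, 13. The value 13 hits 13.
Indeed 13 ≡ 3 (mod 10) and 13 ≡ 13 (mod 18).

x = 13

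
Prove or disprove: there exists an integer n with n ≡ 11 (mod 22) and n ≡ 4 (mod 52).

No, no such integer exists.

Both moduli are multiples of 2 = gcd(22, 52), so any solution would satisfy n ≡ 11 and n ≡ 4 modulo 2 simultaneously.
But 11 mod 2 = 1 while 4 mod 2 = 0, a contradiction.
So no integer satisfies both congruences.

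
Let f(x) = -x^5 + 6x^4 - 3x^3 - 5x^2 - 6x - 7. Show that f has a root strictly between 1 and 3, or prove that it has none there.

Such a root exists.

f(1) = -16 and f(3) = 92, which have opposite signs.
f is continuous everywhere (it is a polynomial), in particular on [1, 3].
By the Intermediate Value Theorem, f takes the value 0 somewhere in the open interval.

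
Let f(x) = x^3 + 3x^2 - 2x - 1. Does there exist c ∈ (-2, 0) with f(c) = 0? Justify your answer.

f(-2) = 7 and f(0) = -1, which have opposite signs.
f is continuous everywhere (it is a polynomial), in particular on [-2, 0].
The Intermediate Value Theorem then guarantees some c ∈ (-2, 0) with f(c) = 0.

Yes, such a c exists.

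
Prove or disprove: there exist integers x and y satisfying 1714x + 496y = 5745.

There are no such integers.

Any value of 1714x + 496y is a multiple of gcd(1714, 496) = 2.
But 5745 is not a multiple of 2 (it leaves remainder 1).
So the equation is unsolvable over ℤ.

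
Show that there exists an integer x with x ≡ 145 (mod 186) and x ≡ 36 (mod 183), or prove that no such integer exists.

There is no such integer.

Reduce both congruences modulo 3, which divides 186 and 183: they say x ≡ 145 (mod 3) and x ≡ 36 (mod 3).
These are incompatible: 145 − 36 = 109 is not divisible by 3.
Therefore no such x exists.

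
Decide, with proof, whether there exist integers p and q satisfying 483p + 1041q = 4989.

gcd(483, 1041) = 3, and 3 divides 4989, so integer solutions exist.
Dividing through by 3 reduces the equation to 161p + 347q = 1663.
Euclidean algorithm: 347 = 2·161 + 25, 161 = 6·25 + 11, 25 = 2·11 + 3, 11 = 3·3 + 2, 3 = 1·2 + 1, 2 = 2·1 + 0.
Unwinding: 1 = 3 − 1·2 = 3 − (11 − 3·3) = −11 + 4·3 = −11 + 4·(25 − 2·11) = 4·25 − 9·11 = 4·25 − 9·(161 − 6·25) = −9·161 + 58·25 = −9·161 + 58·(347 − 2·161) = 58·347 − 125·161, i.e. 161·(-125) + 347·58 = 1.
Scaling by 1663 gives the particular solution (p, q) = (-207875, 96454).
The general solution is p = -207875 + 347k, q = 96454 − 161k; taking k = 600 gives the smaller pair p = 325, q = -146.
Indeed 483·325 + 1041·(-146) = 156975 − 151986 = 4989.

p = 325, q = -146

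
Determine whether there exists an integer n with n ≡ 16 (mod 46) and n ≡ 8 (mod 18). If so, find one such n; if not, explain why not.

n = 62

Here gcd(46, 18) = 2, and both 16 and 8 leave remainder 0 mod 2, so the system is consistent.
The integers ≡ 16 (mod 46) are 16, 62, …; their remainders mod 18 are 16, 8, so n = 62 is the first that is ≡ 8 (mod 18).
Indeed 62 ≡ 16 (mod 46) and 62 ≡ 8 (mod 18).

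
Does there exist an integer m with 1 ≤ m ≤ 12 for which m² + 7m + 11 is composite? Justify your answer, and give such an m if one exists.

m = 9

At m = 9: 9² + 7·9 + 11 = 155 = 5·31, which is composite.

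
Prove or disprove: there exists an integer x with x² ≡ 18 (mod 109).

No such integer exists.

Apply Euler's criterion with the prime 109: 18 is a quadratic residue iff 18^54 ≡ 1 (mod 109), and a non-residue iff it is ≡ −1.
Squaring successively (mod 109): 18^2 = 324 ≡ 106; 18^4 ≡ 106² = 11236 ≡ 9; 18^8 ≡ 9² = 81 ≡ 81; 18^16 ≡ 81² = 6561 ≡ 21; 18^32 ≡ 21² = 441 ≡ 5.
Since 54 = 32 + 16 + 4 + 2, 18^54 ≡ 5 · 21 · 9 · 106; multiplying out mod 109: 5·21 = 105 ≡ 105, then 105·9 = 945 ≡ 73, then 73·106 = 7738 ≡ 108. Thus 18^54 ≡ 108 ≡ −1 (mod 109).
By Euler's criterion 18 is a quadratic non-residue mod 109: no x satisfies x² ≡ 18 (mod 109).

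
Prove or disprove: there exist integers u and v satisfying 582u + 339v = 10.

There are no such integers.

gcd(582, 339) = 3, so every integer of the form 582u + 339v is a multiple of 3.
But 10 = 3·3 + 1, so 3 ∤ 10.
So the equation is unsolvable over ℤ.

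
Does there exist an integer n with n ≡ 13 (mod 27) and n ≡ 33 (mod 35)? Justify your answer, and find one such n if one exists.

gcd(27, 35) = 1, so the Chinese Remainder Theorem guarantees exactly one residue class mod 945 satisfying both.
Any solution of the first congruence is n = 13 + 27t; substituting into the second, 27t ≡ 33 − 13 ≡ 20 (mod 35).
Invert 27 mod 35 by the Euclidean algorithm: 35 = 1·27 + 8, 27 = 3·8 + 3, 8 = 2·3 + 2, 3 = 1·2 + 1, 2 = 2·1 + 0; back-substituting, 1 = 3 − 1·2 = 3 − (8 − 2·3) = −8 + 3·3 = −8 + 3·(27 − 3·8) = 3·27 − 10·8 = 3·27 − 10·(35 − 1·27) = −10·35 + 13·27. Hence 27·13 ≡ 1, so 27⁻¹ ≡ 13 (mod 35).
Multiplying by 13: t ≡ 13·20 = 260 ≡ 15 (mod 35).
Taking t = 15 gives n = 13 + 27·15 = 418.
Verify: 418 = 15·27 + 13 and 418 = 11·35 + 33. ✓

n = 418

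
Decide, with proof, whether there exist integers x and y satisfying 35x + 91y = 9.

There are no such integers.

Both 35 and 91 are divisible by gcd(35, 91) = 7, hence so is any combination 35x + 91y.
But 9 is not a multiple of 7 (it leaves remainder 2).
So the equation is unsolvable over ℤ.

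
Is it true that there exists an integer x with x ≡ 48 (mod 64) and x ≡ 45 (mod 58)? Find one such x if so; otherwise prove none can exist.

No such integer exists.

Both moduli are multiples of 2 = gcd(64, 58), so any solution would satisfy x ≡ 48 and x ≡ 45 modulo 2 simultaneously.
But 48 mod 2 = 0 while 45 mod 2 = 1, a contradiction.
Therefore no such x exists.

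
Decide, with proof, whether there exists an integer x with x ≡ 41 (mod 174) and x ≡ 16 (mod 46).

There is no such integer.

gcd(174, 46) = 2. If x ≡ 41 (mod 174) and x ≡ 16 (mod 46), then x ≡ 41 (mod 2) and x ≡ 16 (mod 2).
However 41 ≡ 1 and 16 ≡ 0 (mod 2), and 1 ≠ 0.
Therefore no such x exists.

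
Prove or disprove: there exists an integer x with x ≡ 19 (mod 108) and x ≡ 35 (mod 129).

No such integer exists.

Reduce both congruences modulo 3, which divides 108 and 129: they say x ≡ 19 (mod 3) and x ≡ 35 (mod 3).
These are incompatible: 19 − 35 = -16 is not divisible by 3.
Therefore no such x exists.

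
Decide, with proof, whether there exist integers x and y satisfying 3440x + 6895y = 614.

Any value of 3440x + 6895y is a multiple of gcd(3440, 6895) = 5.
But 614 = 5·122 + 4, so 5 ∤ 614.
Therefore 3440x + 6895y = 614 has no solution in integers.

No such integers exist.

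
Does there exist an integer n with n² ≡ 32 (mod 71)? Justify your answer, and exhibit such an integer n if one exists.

n = 48

n = 48 works: 48² = 2304, and 2304 − 32 = 2272 = 32·71.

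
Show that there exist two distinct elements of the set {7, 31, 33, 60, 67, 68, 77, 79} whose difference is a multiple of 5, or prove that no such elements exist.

7 mod 5 = 2 and 67 mod 5 = 2, so 67 − 7 = 60 = 12·5.

Yes: 7 and 67.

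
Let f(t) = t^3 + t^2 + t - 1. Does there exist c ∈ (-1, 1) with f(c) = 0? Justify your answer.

f(-1) = -2 and f(1) = 2, which have opposite signs.
f is continuous everywhere (it is a polynomial), in particular on [-1, 1].
By the Intermediate Value Theorem, f takes the value 0 somewhere in the open interval.

Yes, f has a root in the interval.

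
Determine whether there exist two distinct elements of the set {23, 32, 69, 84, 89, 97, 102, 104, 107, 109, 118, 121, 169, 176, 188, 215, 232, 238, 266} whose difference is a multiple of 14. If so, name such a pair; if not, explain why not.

Yes: 23 and 107.

Both 23 and 107 leave remainder 9 on division by 14; their difference 84 = 6·14 is a multiple of 14.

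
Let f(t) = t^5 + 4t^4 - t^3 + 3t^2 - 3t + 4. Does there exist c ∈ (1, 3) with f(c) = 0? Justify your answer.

No such root exists.

f(1) = 8 and f(3) = 562, both positive, so a sign-change argument is unavailable; we show f keeps this sign on the whole interval.
Shift to the endpoint 1: with t = 1 + u (0 < u < 2), one computes f(1 + u) = u^5 + 9u^4 + 25u^3 + 34u^2 + 21u + 8.
The nonzero coefficients here are all positive, so for u > 0 every term is positive (or zero), and the constant term 8 is strictly positive.
So f is strictly positive on (1, 3); no root exists in the interval.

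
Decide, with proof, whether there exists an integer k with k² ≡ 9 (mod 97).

k = 3

Take k = 3. Then 3² = 9, and since 0 ≤ 9 < 97 this is already reduced: 3² ≡ 9 (mod 97).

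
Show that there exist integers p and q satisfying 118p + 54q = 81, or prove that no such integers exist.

Both 118 and 54 are divisible by gcd(118, 54) = 2, hence so is any combination 118p + 54q.
But 81 = 2·40 + 1, so 2 ∤ 81.
Hence no integers p, q satisfy the equation.

No, no such integers exist.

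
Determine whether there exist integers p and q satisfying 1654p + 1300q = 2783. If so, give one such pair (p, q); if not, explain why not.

There are no such integers.

gcd(1654, 1300) = 2, so every integer of the form 1654p + 1300q is a multiple of 2.
But 2783 is not a multiple of 2 (it leaves remainder 1).
So the equation is unsolvable over ℤ.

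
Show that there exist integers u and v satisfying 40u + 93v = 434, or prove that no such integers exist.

u = 62, v = -22

40 and 93 are coprime, so 40u + 93v ranges over all of ℤ.
Euclidean algorithm: 93 = 2·40 + 13, 40 = 3·13 + 1, 13 = 13·1 + 0.
Back-substituting, 1 = 40 − 3·13 = 40 − 3·(93 − 2·40) = −3·93 + 7·40; that is, 40·7 + 93·(-3) = 1.
Multiplying through by 434: u = 7·434 = 3038, v = (-3)·434 = -1302 is a solution.
The general solution is u = 3038 + 93k, v = -1302 − 40k; taking k = -32 gives the smaller pair u = 62, v = -22.
Check: 40·62 + 93·(-22) = 2480 − 2046 = 434. ✓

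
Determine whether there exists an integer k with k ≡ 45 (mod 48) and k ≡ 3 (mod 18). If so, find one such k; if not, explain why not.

Here gcd(48, 18) = 6, and both 45 and 3 leave remainder 3 mod 6, so the system is consistent.
List candidates k ≡ 45 (mod 48): 45, 93. Modulo 18 these are 9, 3; 93 gives 3 as required.
Verify: 93 = 1·48 + 45 and 93 = 5·18 + 3. ✓

k = 93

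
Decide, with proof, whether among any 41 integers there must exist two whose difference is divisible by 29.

There are exactly 29 possible remainders on division by 29.
Since 41 > 29, two of the 41 integers must share a residue class by the pigeonhole principle; call them a and b.
Their difference a − b is then a multiple of 29.

Yes, this is always true.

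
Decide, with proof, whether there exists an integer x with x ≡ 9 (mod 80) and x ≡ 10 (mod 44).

gcd(80, 44) = 4. If x ≡ 9 (mod 80) and x ≡ 10 (mod 44), then x ≡ 9 (mod 4) and x ≡ 10 (mod 4).
However 9 ≡ 1 and 10 ≡ 2 (mod 4), and 1 ≠ 2.
Therefore no such x exists.

There is no such integer.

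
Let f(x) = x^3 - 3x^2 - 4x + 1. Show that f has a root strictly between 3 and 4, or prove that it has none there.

Such a root exists.

f(3) = -11 and f(4) = 1, which have opposite signs.
f is continuous everywhere (it is a polynomial), in particular on [3, 4].
By the Intermediate Value Theorem, f takes the value 0 somewhere in the open interval.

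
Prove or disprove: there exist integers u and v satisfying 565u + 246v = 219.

u = 3, v = -6

Since gcd(565, 246) = 1, every integer is an integer combination of 565 and 246.
Run the Euclidean algorithm on 565 and 246: 565 = 2·246 + 73, 246 = 3·73 + 27, 73 = 2·27 + 19, 27 = 1·19 + 8, 19 = 2·8 + 3, 8 = 2·3 + 2, 3 = 1·2 + 1, 2 = 2·1 + 0.
Unwinding: 1 = 3 − 1·2 = 3 − (8 − 2·3) = −8 + 3·3 = −8 + 3·(19 − 2·8) = 3·19 − 7·8 = 3·19 − 7·(27 − 1·19) = −7·27 + 10·19 = −7·27 + 10·(73 − 2·27) = 10·73 − 27·27 = 10·73 − 27·(246 − 3·73) = −27·246 + 91·73 = −27·246 + 91·(565 − 2·246) = 91·565 − 209·246, i.e. 565·91 + 246·(-209) = 1.
Times 219: 565·19929 + 246·(-45771) = 219, so (19929, -45771) solves it.
Shifting by a multiple of (246, −565) keeps it a solution: u = 19929 − 81·246 = 3, v = -45771 + 81·565 = -6.
Check: 565·3 + 246·(-6) = 1695 − 1476 = 219. ✓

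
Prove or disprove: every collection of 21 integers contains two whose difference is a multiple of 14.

Yes, this is always true.

Partition the integers by their residue mod 14; there are 14 classes.
With 21 integers and only 14 classes, the pigeonhole principle forces two of them, say a and b, into the same class.
Equal remainders mean a − b ≡ 0 (mod 14), so 14 divides their difference.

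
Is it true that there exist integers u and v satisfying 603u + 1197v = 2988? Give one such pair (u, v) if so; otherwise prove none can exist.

Every value of 603u + 1197v is a multiple of gcd(603, 1197) = 9; since 9 ∣ 2988, solutions exist.
Dividing through by 9 reduces the equation to 67u + 133v = 332.
Run the Euclidean algorithm on 133 and 67: 133 = 1·67 + 66, 67 = 1·66 + 1, 66 = 66·1 + 0.
Unwinding: 1 = 67 − 1·66 = 67 − (133 − 1·67) = −133 + 2·67, i.e. 67·2 + 133·(-1) = 1.
Scaling by 332 gives the particular solution (u, v) = (664, -332).
Shifting by a multiple of (133, −67) keeps it a solution: u = 664 − 4·133 = 132, v = -332 + 4·67 = -64.
Indeed 603·132 + 1197·(-64) = 79596 − 76608 = 2988.

u = 132, v = -64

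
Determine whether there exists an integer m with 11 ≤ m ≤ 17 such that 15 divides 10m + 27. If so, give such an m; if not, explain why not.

No such integer m in that range exists.

The values of 10m + 27 for m = 11, 12, …, 17 are 137, 147, 157, 167, 177, 187, 197; reduced mod 15 these are 2, 12, 7, 2, 12, 7, 2.
Since 0 is absent from this list, 15 ∤ 10m + 27 for every m with 11 ≤ m ≤ 17.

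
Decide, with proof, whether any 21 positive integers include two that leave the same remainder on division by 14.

Yes, this is always true.

There are exactly 14 possible remainders on division by 14.
With 21 integers and only 14 classes, the pigeonhole principle forces two of them, say a and b, into the same class.
That is, a and b leave the same remainder on division by 14, as claimed.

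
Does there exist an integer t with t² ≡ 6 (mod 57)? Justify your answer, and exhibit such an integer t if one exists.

Take t = 24. Then 24² = 576 = 10·57 + 6, so 24² ≡ 6 (mod 57).

t = 24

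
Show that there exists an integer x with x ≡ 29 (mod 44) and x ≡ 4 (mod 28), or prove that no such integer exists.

No such integer exists.

Reduce both congruences modulo 4, which divides 44 and 28: they say x ≡ 29 (mod 4) and x ≡ 4 (mod 4).
However 29 ≡ 1 and 4 ≡ 0 (mod 4), and 1 ≠ 0.
So no integer satisfies both congruences.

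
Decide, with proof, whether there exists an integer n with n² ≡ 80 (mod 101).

Take n = 22. Then 22² = 484 = 4·101 + 80, so 22² ≡ 80 (mod 101).

n = 22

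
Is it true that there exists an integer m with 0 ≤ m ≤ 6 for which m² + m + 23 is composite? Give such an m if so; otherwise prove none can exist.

m = 6

At m = 6: 6² + 6 + 23 = 65 = 5·13, which is composite.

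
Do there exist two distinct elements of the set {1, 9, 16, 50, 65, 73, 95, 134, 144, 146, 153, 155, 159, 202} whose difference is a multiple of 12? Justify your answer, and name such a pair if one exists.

The pair (1, 73) works.

Both 1 and 73 leave remainder 1 on division by 12; their difference 72 = 6·12 is a multiple of 12.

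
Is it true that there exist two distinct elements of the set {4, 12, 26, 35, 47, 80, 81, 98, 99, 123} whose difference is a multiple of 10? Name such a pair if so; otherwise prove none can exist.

Residues mod 10: 4↦4, 12↦2, 26↦6, 35↦5, 47↦7, 80↦0, 81↦1, 98↦8, 99↦9, 123↦3.
No residue repeats among the 10 elements, so no pair has difference ≡ 0 (mod 10).

No such pair exists.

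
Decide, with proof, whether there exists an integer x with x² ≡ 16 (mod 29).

Take x = 4. Then 4² = 16, and since 0 ≤ 16 < 29 this is already reduced: 4² ≡ 16 (mod 29).

x = 4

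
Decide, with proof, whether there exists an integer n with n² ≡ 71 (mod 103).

Apply Euler's criterion with the prime 103: 71 is a quadratic residue iff 71^51 ≡ 1 (mod 103), and a non-residue iff it is ≡ −1.
Squaring successively (mod 103): 71^2 = 5041 ≡ 97; 71^4 ≡ 97² = 9409 ≡ 36; 71^8 ≡ 36² = 1296 ≡ 60; 71^16 ≡ 60² = 3600 ≡ 98; 71^32 ≡ 98² = 9604 ≡ 25.
Since 51 = 32 + 16 + 2 + 1, 71^51 ≡ 25 · 98 · 97 · 71; multiplying out mod 103: 25·98 = 2450 ≡ 81, then 81·97 = 7857 ≡ 29, then 29·71 = 2059 ≡ 102. Thus 71^51 ≡ 102 ≡ −1 (mod 103).
By Euler's criterion 71 is a quadratic non-residue mod 103: no n satisfies n² ≡ 71 (mod 103).

No such integer exists.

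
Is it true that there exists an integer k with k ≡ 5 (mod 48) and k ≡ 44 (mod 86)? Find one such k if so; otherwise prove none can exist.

Both moduli are multiples of 2 = gcd(48, 86), so any solution would satisfy k ≡ 5 and k ≡ 44 modulo 2 simultaneously.
However 5 ≡ 1 and 44 ≡ 0 (mod 2), and 1 ≠ 0.
So no integer satisfies both congruences.

No, no such integer exists.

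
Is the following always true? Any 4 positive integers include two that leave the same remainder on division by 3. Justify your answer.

Yes.

There are exactly 3 possible remainders on division by 3.
Since 4 > 3, two of the 4 integers must share a residue class by the pigeonhole principle; call them a and b.
That is, a and b leave the same remainder on division by 3, as claimed.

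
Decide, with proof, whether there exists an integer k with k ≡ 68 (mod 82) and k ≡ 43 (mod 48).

No such integer exists.

Both moduli are multiples of 2 = gcd(82, 48), so any solution would satisfy k ≡ 68 and k ≡ 43 modulo 2 simultaneously.
These are incompatible: 68 − 43 = 25 is not divisible by 2.
Hence the system has no solution.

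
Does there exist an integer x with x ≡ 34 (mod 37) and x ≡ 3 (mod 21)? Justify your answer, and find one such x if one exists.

The moduli 37 and 21 are coprime, so by the Chinese Remainder Theorem a unique solution modulo 777 exists.
Any solution of the first congruence is x = 34 + 37t; substituting into the second, 37t ≡ 3 − 34 ≡ 11 (mod 21).
37 ≡ 16 (mod 21), so this reads 16t ≡ 11 (mod 21). To invert 16 modulo 21: 21 = 1·16 + 5, 16 = 3·5 + 1, 5 = 5·1 + 0, and unwinding, 1 = 16 − 3·5 = 16 − 3·(21 − 1·16) = −3·21 + 4·16. Thus 16⁻¹ ≡ 4 (mod 21).
Therefore t ≡ 4·11 = 44 ≡ 2 (mod 21).
With t = 2: x = 34 + 37·2 = 108.
Verify: 108 = 2·37 + 34 and 108 = 5·21 + 3. ✓

x = 108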